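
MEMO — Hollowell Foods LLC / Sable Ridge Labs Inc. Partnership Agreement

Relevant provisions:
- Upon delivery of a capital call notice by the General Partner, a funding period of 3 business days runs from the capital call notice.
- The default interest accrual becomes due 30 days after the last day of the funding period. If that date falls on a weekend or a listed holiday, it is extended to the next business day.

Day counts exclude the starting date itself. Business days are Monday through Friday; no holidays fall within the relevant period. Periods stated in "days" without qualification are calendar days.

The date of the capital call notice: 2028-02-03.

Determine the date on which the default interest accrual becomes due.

2028-03-09

The last day of the funding period: counting 3 business days from Thursday, 2028-02-03 (Feb 4, Feb 7, Feb 8, skipping weekends) reaches Tuesday, 2028-02-08.
The date on which the default interest accrual becomes due: 30 calendar days after 2028-02-08 is 2028-03-09. 2028-03-09 is a Thursday, so no roll-forward applies.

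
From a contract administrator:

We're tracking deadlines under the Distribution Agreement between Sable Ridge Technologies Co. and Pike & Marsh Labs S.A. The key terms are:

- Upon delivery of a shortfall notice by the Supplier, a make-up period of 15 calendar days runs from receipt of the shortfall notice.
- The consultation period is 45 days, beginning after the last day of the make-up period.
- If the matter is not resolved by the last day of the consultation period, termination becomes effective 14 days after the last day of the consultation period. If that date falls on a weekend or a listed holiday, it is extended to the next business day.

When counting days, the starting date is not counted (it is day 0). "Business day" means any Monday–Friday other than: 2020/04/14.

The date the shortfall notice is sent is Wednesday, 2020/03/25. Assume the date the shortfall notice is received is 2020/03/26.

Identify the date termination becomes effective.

The last day of the make-up period: 2020/03/26 + 15 days = 2020/04/10.
The last day of the consultation period: 45 calendar days after 2020/04/10 is 2020/05/25.
Adding 14 calendar days to 2020/05/25 gives 2020/06/08, which is the date termination becomes effective. 2020/06/08 is a Monday and is not a listed holiday, so no roll-forward applies.

2020/06/08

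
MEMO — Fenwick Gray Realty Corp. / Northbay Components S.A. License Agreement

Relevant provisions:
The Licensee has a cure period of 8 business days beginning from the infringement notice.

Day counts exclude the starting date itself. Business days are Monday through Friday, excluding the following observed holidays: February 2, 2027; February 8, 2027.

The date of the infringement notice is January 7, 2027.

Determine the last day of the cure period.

January 19, 2027

The last day of the cure period: counting 8 business days from Thursday, January 7, 2027 (Jan 8, Jan 11, Jan 12, Jan 13, Jan 14, Jan 15, Jan 18, Jan 19, skipping weekends) reaches Tuesday, January 19, 2027.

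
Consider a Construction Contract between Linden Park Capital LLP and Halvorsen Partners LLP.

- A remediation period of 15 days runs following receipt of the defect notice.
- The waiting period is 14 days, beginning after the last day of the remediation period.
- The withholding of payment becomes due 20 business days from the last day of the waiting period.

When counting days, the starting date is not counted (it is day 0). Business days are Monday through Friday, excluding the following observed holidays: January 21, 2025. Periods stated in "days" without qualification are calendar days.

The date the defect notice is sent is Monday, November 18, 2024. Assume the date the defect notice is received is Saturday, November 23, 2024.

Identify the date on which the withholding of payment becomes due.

Adding 15 calendar days to November 23, 2024 gives December 8, 2024, which is the last day of the remediation period.
The last day of the waiting period: December 8, 2024 + 14 days = December 22, 2024.
From Sunday, December 22, 2024, 20 business days (Dec 23, Dec 24, Dec 25, Dec 26, …, Jan 15, Jan 16, Jan 17, skipping weekends) brings us to Friday, January 17, 2025, which is the date on which the withholding of payment becomes due.

January 17, 2025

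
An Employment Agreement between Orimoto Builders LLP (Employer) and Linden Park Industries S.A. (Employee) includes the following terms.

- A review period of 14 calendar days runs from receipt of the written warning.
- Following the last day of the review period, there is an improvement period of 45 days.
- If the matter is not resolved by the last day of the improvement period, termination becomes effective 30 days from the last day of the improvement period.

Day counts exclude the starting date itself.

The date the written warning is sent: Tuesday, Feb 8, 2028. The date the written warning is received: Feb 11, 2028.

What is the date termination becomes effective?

The last day of the review period: Feb 11, 2028 + 14 days = Feb 25, 2028.
The last day of the improvement period: 45 calendar days after Feb 25, 2028 is Apr 10, 2028.
The date termination becomes effective: Apr 10, 2028 + 30 days = May 10, 2028.

May 10, 2028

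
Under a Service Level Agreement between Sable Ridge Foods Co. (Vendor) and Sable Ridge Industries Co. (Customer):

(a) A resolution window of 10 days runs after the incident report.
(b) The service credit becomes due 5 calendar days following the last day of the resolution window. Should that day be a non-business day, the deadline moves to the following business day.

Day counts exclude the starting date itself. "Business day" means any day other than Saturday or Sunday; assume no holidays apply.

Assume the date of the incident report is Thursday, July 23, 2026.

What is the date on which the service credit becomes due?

The last day of the resolution window: July 23, 2026 + 10 days = August 2, 2026.
Adding 5 calendar days to August 2, 2026 gives August 7, 2026, which is the date on which the service credit becomes due. August 7, 2026 is a Friday, so no roll-forward applies.

August 7, 2026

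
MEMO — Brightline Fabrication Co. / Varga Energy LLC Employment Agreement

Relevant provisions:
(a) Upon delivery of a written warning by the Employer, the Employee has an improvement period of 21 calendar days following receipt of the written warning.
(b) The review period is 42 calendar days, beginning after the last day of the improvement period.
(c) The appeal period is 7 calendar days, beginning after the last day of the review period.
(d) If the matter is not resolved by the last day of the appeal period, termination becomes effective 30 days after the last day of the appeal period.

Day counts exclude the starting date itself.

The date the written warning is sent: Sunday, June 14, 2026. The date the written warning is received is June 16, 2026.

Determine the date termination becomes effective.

September 24, 2026

The last day of the improvement period: June 16, 2026 + 21 days = July 7, 2026.
The last day of the review period: July 7, 2026 + 42 days = August 18, 2026.
The last day of the appeal period: August 18, 2026 + 7 days = August 25, 2026.
Adding 30 calendar days to August 25, 2026 gives September 24, 2026, which is the date termination becomes effective.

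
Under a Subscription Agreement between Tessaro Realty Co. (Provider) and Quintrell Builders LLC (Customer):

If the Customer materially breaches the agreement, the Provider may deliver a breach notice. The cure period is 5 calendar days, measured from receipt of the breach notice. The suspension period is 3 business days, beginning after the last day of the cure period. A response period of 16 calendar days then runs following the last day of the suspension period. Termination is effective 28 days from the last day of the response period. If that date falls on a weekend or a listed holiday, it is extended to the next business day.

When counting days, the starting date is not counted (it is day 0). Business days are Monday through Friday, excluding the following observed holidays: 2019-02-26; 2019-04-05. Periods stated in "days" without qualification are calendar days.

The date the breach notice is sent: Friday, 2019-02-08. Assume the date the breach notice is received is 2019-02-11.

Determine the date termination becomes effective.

2019-04-08

The last day of the cure period: 5 calendar days after 2019-02-11 is 2019-02-16.
The last day of the suspension period: counting 3 business days from Saturday, 2019-02-16 (Feb 18, Feb 19, Feb 20, skipping weekends) reaches Wednesday, 2019-02-20.
The last day of the response period: 16 calendar days after 2019-02-20 is 2019-03-08.
The date termination becomes effective: 28 calendar days after 2019-03-08 is 2019-04-05. That falls on Friday, a listed holiday, so it rolls to the next business day, Monday, 2019-04-08.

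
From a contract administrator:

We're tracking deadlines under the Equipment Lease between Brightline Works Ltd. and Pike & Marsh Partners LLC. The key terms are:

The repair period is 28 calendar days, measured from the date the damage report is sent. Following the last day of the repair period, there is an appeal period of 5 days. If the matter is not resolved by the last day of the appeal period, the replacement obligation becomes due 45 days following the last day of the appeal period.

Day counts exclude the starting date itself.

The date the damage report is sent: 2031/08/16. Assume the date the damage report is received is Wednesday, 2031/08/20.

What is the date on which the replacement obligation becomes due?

Adding 28 calendar days to 2031/08/16 gives 2031/09/13, which is the last day of the repair period.
The last day of the appeal period: 5 calendar days after 2031/09/13 is 2031/09/18.
Adding 45 calendar days to 2031/09/18 gives 2031/11/02, which is the date on which the replacement obligation becomes due.

2031/11/02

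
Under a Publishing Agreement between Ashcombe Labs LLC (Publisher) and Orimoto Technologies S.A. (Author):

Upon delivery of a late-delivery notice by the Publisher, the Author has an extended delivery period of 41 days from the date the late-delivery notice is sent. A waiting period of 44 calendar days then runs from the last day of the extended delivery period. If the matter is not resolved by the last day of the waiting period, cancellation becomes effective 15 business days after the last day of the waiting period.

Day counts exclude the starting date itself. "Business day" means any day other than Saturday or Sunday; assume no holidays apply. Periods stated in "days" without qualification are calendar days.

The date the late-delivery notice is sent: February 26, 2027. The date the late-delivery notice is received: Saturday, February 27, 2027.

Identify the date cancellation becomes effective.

The last day of the extended delivery period: February 26, 2027 + 41 days = April 8, 2027.
The last day of the waiting period: 44 calendar days after April 8, 2027 is May 22, 2027.
The date cancellation becomes effective: counting 15 business days from Saturday, May 22, 2027 (May 24, May 25, May 26, May 27, …, Jun 9, Jun 10, Jun 11, skipping weekends) reaches Friday, June 11, 2027.

June 11, 2027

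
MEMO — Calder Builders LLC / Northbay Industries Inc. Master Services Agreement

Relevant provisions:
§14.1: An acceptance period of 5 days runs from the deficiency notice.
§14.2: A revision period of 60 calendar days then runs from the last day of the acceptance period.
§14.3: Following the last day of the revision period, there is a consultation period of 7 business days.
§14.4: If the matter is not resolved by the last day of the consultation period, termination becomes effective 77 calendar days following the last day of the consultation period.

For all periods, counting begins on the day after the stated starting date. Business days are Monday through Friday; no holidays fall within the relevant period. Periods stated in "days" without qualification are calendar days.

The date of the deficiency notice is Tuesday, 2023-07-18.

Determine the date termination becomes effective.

Adding 5 calendar days to 2023-07-18 gives 2023-07-23, which is the last day of the acceptance period.
Adding 60 calendar days to 2023-07-23 gives 2023-09-21, which is the last day of the revision period.
The last day of the consultation period: counting 7 business days from Thursday, 2023-09-21 (Sep 22, Sep 25, Sep 26, Sep 27, Sep 28, Sep 29, Oct 2, skipping weekends) reaches Monday, 2023-10-02.
Adding 77 calendar days to 2023-10-02 gives 2023-12-18, which is the date termination becomes effective.

2023-12-18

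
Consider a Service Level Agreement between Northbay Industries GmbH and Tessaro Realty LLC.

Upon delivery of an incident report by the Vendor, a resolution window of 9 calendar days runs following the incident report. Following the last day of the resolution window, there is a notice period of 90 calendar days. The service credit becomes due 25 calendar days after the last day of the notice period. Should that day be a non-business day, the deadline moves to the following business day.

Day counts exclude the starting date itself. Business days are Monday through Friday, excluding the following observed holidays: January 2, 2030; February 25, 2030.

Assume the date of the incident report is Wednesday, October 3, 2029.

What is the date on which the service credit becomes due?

The last day of the resolution window: October 3, 2029 + 9 days = October 12, 2029.
Adding 90 calendar days to October 12, 2029 gives January 10, 2030, which is the last day of the notice period.
The date on which the service credit becomes due: January 10, 2030 + 25 days = February 4, 2030. February 4, 2030 is a Monday and is not a listed holiday, so no roll-forward applies.

February 4, 2030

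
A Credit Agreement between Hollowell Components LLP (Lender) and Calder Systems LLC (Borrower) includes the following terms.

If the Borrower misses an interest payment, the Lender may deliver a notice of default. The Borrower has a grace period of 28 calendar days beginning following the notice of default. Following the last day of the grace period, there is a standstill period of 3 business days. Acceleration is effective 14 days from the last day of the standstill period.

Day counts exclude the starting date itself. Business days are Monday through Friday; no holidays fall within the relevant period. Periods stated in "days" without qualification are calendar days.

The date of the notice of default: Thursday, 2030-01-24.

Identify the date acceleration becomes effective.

2030-03-12

The last day of the grace period: 2030-01-24 + 28 days = 2030-02-21.
The last day of the standstill period: 3 business days after Thursday, 2030-02-21, skipping weekends — Feb 22, Feb 25, Feb 26 — lands on Tuesday, 2030-02-26.
Adding 14 calendar days to 2030-02-26 gives 2030-03-12, which is the date acceleration becomes effective.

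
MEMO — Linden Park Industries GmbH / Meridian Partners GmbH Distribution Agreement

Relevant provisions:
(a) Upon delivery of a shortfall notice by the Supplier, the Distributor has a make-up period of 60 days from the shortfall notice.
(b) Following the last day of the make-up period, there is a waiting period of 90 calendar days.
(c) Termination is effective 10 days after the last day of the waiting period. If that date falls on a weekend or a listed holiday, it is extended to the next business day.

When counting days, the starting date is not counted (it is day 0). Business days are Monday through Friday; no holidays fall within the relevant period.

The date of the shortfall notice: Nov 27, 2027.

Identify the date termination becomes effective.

The last day of the make-up period: Nov 27, 2027 + 60 days = Jan 26, 2028.
The last day of the waiting period: Jan 26, 2028 + 90 days = Apr 25, 2028.
The date termination becomes effective: Apr 25, 2028 + 10 days = May 5, 2028. May 5, 2028 is a Friday, so no roll-forward applies.

May 5, 2028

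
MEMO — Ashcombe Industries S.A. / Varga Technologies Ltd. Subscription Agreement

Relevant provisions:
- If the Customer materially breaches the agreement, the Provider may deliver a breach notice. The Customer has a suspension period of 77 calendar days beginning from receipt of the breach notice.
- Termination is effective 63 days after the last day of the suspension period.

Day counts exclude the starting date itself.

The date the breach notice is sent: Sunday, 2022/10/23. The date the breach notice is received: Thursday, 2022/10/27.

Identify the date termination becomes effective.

The last day of the suspension period: 77 calendar days after 2022/10/27 is 2023/01/12.
The date termination becomes effective: 63 calendar days after 2023/01/12 is 2023/03/16.

2023/03/16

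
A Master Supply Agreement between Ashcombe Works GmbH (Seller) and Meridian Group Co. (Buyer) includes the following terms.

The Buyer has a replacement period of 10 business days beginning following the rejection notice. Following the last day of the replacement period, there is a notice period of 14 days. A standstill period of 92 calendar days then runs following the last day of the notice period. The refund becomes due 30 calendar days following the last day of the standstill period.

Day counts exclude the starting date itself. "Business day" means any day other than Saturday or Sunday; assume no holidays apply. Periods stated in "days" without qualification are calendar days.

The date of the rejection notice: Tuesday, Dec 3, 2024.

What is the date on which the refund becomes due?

The last day of the replacement period: counting 10 business days from Tuesday, Dec 3, 2024 (Dec 4, Dec 5, Dec 6, Dec 9, Dec 10, Dec 11, Dec 12, Dec 13, Dec 16, Dec 17, skipping weekends) reaches Tuesday, Dec 17, 2024.
Adding 14 calendar days to Dec 17, 2024 gives Dec 31, 2024, which is the last day of the notice period.
The last day of the standstill period: 92 calendar days after Dec 31, 2024 is Apr 2, 2025.
The date on which the refund becomes due: Apr 2, 2025 + 30 days = May 2, 2025.

May 2, 2025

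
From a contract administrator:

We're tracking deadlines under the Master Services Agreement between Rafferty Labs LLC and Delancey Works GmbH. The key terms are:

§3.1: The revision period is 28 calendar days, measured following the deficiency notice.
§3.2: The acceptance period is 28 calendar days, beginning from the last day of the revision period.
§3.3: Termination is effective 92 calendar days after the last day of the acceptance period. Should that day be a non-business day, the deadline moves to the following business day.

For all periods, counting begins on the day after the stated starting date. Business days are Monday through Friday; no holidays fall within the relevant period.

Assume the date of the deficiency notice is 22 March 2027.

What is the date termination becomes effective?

17 August 2027

Adding 28 calendar days to 22 March 2027 gives 19 April 2027, which is the last day of the revision period.
Adding 28 calendar days to 19 April 2027 gives 17 May 2027, which is the last day of the acceptance period.
The date termination becomes effective: 17 May 2027 + 92 days = 17 August 2027. 17 August 2027 is a Tuesday, so no roll-forward applies.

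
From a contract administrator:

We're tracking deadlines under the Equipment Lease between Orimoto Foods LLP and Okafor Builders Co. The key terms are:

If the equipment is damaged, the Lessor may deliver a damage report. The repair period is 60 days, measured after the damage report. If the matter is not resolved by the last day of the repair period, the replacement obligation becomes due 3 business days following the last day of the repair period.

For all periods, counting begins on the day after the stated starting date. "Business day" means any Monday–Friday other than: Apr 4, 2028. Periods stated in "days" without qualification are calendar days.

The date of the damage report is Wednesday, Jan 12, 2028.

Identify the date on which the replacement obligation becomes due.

The last day of the repair period: 60 calendar days after Jan 12, 2028 is Mar 12, 2028.
From Sunday, Mar 12, 2028, 3 business days (Mar 13, Mar 14, Mar 15, skipping weekends) brings us to Wednesday, Mar 15, 2028, which is the date on which the replacement obligation becomes due.

Mar 15, 2028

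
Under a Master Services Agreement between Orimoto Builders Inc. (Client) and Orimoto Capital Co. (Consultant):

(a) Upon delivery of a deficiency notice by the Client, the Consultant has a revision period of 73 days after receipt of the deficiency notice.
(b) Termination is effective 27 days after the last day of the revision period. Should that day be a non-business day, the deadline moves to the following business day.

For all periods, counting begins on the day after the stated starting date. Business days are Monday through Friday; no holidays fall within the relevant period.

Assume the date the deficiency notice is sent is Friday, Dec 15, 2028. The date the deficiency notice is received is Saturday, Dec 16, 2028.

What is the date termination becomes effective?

Mar 26, 2029

The last day of the revision period: Dec 16, 2028 + 73 days = Feb 27, 2029.
The date termination becomes effective: Feb 27, 2029 + 27 days = Mar 26, 2029. Mar 26, 2029 is a Monday, so no roll-forward applies.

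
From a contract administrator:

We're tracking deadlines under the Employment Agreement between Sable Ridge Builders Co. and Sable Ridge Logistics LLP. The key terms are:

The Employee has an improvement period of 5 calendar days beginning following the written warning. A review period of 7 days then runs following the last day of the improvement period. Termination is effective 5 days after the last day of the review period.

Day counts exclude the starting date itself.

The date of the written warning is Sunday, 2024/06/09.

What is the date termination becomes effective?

2024/06/26

The last day of the improvement period: 2024/06/09 + 5 days = 2024/06/14.
The last day of the review period: 7 calendar days after 2024/06/14 is 2024/06/21.
The date termination becomes effective: 2024/06/21 + 5 days = 2024/06/26.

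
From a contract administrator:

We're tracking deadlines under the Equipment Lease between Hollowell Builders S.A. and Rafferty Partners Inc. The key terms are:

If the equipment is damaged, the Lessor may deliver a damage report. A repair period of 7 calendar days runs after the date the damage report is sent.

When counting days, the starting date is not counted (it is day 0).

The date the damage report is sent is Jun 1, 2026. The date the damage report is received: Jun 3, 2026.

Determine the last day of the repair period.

The last day of the repair period: Jun 1, 2026 + 7 days = Jun 8, 2026.

Jun 8, 2026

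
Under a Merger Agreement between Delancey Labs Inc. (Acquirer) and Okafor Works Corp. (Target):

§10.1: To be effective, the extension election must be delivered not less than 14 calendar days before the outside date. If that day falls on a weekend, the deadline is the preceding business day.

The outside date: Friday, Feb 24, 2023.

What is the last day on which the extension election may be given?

Feb 24, 2023 minus 14 days is Feb 10, 2023. That is a Friday, so no adjustment is needed.

Feb 10, 2023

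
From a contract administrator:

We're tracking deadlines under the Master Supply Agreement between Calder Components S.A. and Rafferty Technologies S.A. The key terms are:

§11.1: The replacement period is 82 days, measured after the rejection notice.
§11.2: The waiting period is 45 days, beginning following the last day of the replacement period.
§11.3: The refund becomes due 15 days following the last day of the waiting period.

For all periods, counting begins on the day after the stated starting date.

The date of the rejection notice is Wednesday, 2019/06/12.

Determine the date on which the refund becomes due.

Adding 82 calendar days to 2019/06/12 gives 2019/09/02, which is the last day of the replacement period.
The last day of the waiting period: 2019/09/02 + 45 days = 2019/10/17.
The date on which the refund becomes due: 15 calendar days after 2019/10/17 is 2019/11/01.

2019/11/01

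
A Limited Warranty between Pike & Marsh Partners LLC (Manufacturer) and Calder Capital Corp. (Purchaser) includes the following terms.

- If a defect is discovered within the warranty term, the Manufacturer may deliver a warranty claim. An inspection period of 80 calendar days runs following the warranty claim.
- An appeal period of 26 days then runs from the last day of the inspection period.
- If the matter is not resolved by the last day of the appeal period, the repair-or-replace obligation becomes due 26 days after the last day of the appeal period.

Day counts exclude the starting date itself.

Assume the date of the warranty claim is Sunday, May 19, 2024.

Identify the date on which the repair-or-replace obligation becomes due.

September 28, 2024

The last day of the inspection period: May 19, 2024 + 80 days = August 7, 2024.
The last day of the appeal period: 26 calendar days after August 7, 2024 is September 2, 2024.
Adding 26 calendar days to September 2, 2024 gives September 28, 2024, which is the date on which the repair-or-replace obligation becomes due.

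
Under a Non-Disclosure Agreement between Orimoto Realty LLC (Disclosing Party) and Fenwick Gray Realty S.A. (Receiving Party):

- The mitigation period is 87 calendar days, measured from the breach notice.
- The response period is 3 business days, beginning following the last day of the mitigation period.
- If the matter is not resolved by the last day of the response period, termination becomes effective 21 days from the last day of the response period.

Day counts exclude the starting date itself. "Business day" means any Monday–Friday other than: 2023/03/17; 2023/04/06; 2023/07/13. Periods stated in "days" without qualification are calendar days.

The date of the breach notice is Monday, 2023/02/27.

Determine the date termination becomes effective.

Adding 87 calendar days to 2023/02/27 gives 2023/05/25, which is the last day of the mitigation period.
The last day of the response period: 3 business days after Thursday, 2023/05/25, skipping weekends — May 26, May 29, May 30 — lands on Tuesday, 2023/05/30.
The date termination becomes effective: 2023/05/30 + 21 days = 2023/06/20.

2023/06/20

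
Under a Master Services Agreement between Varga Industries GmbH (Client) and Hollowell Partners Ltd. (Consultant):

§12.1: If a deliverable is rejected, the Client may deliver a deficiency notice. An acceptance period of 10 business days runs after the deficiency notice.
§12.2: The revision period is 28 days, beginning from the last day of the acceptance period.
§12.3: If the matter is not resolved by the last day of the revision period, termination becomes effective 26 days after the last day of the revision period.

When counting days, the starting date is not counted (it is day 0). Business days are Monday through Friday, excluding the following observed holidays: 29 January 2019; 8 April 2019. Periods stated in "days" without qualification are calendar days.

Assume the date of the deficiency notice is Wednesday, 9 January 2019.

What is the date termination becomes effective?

The last day of the acceptance period: 10 business days after Wednesday, 9 January 2019, skipping weekends — Jan 10, Jan 11, Jan 14, Jan 15, Jan 16, Jan 17, Jan 18, Jan 21, Jan 22, Jan 23 — lands on Wednesday, 23 January 2019.
Adding 28 calendar days to 23 January 2019 gives 20 February 2019, which is the last day of the revision period.
Adding 26 calendar days to 20 February 2019 gives 18 March 2019, which is the date termination becomes effective.

18 March 2019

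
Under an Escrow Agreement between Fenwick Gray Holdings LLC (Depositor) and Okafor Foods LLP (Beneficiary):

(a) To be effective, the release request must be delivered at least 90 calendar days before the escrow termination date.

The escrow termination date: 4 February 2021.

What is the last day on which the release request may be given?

6 November 2020

Counting back 90 calendar days from 4 February 2021 gives 6 November 2020.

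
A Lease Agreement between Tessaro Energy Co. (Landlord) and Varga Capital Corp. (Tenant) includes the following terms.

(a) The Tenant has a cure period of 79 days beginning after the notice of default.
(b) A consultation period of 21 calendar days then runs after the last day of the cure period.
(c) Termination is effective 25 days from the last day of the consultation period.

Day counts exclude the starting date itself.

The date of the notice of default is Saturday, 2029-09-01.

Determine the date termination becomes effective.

2030-01-04

The last day of the cure period: 79 calendar days after 2029-09-01 is 2029-11-19.
The last day of the consultation period: 2029-11-19 + 21 days = 2029-12-10.
The date termination becomes effective: 25 calendar days after 2029-12-10 is 2030-01-04.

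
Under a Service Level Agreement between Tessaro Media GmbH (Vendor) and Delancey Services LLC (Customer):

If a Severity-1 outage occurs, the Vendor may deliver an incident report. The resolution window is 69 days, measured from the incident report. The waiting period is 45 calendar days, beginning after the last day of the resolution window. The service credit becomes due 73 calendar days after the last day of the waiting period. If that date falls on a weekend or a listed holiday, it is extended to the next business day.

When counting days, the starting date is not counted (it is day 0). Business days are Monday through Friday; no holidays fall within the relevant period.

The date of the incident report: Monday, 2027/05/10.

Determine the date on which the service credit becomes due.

2027/11/15

The last day of the resolution window: 69 calendar days after 2027/05/10 is 2027/07/18.
Adding 45 calendar days to 2027/07/18 gives 2027/09/01, which is the last day of the waiting period.
Adding 73 calendar days to 2027/09/01 gives 2027/11/13, which is the date on which the service credit becomes due. That falls on a Saturday, so it rolls to the next business day, Monday, 2027/11/15.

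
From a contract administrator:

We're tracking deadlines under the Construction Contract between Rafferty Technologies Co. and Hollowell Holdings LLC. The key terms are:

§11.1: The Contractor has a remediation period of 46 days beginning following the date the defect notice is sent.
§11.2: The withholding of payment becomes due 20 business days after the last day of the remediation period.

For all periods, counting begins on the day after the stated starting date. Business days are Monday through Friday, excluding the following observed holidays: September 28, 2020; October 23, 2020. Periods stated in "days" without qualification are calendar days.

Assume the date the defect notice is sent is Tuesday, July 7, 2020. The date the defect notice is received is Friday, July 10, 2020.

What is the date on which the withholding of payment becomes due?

September 18, 2020

The last day of the remediation period: July 7, 2020 + 46 days = August 22, 2020.
From Saturday, August 22, 2020, 20 business days (Aug 24, Aug 25, Aug 26, Aug 27, …, Sep 16, Sep 17, Sep 18, skipping weekends) brings us to Friday, September 18, 2020, which is the date on which the withholding of payment becomes due.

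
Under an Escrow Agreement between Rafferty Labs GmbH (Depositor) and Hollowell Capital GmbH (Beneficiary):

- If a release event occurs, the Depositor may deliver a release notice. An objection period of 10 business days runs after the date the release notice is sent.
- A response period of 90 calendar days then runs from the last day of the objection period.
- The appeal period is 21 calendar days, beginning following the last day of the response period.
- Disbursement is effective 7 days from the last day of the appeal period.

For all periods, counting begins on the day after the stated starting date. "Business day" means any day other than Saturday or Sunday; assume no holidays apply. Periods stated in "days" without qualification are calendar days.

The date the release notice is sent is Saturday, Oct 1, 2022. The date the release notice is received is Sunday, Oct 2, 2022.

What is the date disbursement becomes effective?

The last day of the objection period: 10 business days after Saturday, Oct 1, 2022, skipping weekends — Oct 3, Oct 4, Oct 5, Oct 6, Oct 7, Oct 10, Oct 11, Oct 12, Oct 13, Oct 14 — lands on Friday, Oct 14, 2022.
The last day of the response period: Oct 14, 2022 + 90 days = Jan 12, 2023.
The last day of the appeal period: 21 calendar days after Jan 12, 2023 is Feb 2, 2023.
The date disbursement becomes effective: Feb 2, 2023 + 7 days = Feb 9, 2023.

Feb 9, 2023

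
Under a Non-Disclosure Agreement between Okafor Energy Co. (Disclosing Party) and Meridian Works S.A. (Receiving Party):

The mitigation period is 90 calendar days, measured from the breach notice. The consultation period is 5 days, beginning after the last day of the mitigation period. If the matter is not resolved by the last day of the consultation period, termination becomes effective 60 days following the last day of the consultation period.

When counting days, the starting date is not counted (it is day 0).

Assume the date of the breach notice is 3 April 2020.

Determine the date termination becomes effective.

The last day of the mitigation period: 3 April 2020 + 90 days = 2 July 2020.
The last day of the consultation period: 2 July 2020 + 5 days = 7 July 2020.
The date termination becomes effective: 7 July 2020 + 60 days = 5 September 2020.

5 September 2020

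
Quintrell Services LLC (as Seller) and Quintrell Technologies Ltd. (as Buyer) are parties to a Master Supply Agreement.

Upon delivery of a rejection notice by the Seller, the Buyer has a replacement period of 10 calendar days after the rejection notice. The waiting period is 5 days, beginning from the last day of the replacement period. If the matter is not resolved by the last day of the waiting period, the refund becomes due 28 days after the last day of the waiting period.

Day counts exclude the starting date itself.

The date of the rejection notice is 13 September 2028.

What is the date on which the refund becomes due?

26 October 2028

The last day of the replacement period: 10 calendar days after 13 September 2028 is 23 September 2028.
Adding 5 calendar days to 23 September 2028 gives 28 September 2028, which is the last day of the waiting period.
The date on which the refund becomes due: 28 September 2028 + 28 days = 26 October 2028.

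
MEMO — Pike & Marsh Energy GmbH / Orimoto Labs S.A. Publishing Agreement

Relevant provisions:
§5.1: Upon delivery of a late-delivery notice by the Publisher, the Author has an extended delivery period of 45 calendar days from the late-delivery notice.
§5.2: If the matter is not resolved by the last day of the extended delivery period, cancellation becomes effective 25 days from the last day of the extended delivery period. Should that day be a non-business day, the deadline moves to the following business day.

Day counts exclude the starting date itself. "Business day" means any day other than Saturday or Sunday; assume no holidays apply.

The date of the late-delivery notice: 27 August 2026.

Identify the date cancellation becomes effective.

5 November 2026

The last day of the extended delivery period: 45 calendar days after 27 August 2026 is 11 October 2026.
Adding 25 calendar days to 11 October 2026 gives 5 November 2026, which is the date cancellation becomes effective. 5 November 2026 is a Thursday, so no roll-forward applies.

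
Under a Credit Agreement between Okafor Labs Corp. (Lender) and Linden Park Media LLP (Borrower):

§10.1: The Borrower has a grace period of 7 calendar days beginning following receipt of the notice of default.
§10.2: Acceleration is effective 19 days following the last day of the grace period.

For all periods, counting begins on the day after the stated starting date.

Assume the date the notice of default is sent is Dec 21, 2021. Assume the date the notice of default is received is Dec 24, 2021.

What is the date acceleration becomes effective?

Jan 19, 2022

Adding 7 calendar days to Dec 24, 2021 gives Dec 31, 2021, which is the last day of the grace period.
The date acceleration becomes effective: Dec 31, 2021 + 19 days = Jan 19, 2022.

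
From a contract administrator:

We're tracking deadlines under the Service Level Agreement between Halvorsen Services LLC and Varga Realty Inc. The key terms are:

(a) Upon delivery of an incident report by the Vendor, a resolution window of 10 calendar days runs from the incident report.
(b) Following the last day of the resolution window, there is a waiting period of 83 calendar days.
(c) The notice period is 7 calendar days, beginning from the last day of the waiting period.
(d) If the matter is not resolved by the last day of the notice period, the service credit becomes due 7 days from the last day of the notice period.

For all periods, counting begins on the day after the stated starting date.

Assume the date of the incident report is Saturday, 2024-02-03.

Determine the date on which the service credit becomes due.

The last day of the resolution window: 10 calendar days after 2024-02-03 is 2024-02-13.
The last day of the waiting period: 2024-02-13 + 83 days = 2024-05-06.
The last day of the notice period: 2024-05-06 + 7 days = 2024-05-13.
Adding 7 calendar days to 2024-05-13 gives 2024-05-20, which is the date on which the service credit becomes due.

2024-05-20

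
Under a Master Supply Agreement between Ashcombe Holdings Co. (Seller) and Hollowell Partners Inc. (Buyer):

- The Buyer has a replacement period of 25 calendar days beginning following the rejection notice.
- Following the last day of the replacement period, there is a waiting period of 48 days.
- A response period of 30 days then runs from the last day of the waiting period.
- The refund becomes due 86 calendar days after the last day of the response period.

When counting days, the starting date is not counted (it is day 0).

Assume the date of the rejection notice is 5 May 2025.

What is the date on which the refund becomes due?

The last day of the replacement period: 5 May 2025 + 25 days = 30 May 2025.
Adding 48 calendar days to 30 May 2025 gives 17 July 2025, which is the last day of the waiting period.
The last day of the response period: 17 July 2025 + 30 days = 16 August 2025.
The date on which the refund becomes due: 86 calendar days after 16 August 2025 is 10 November 2025.

10 November 2025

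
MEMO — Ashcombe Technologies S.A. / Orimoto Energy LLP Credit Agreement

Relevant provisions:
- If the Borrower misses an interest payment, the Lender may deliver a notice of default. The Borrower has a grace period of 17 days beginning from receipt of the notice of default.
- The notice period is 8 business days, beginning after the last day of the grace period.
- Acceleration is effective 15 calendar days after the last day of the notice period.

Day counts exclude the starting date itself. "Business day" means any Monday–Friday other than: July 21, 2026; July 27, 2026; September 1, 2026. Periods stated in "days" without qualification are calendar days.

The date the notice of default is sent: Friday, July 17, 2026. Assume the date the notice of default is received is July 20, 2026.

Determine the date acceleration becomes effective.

September 2, 2026

The last day of the grace period: 17 calendar days after July 20, 2026 is August 6, 2026.
From Thursday, August 6, 2026, 8 business days (Aug 7, Aug 10, Aug 11, Aug 12, Aug 13, Aug 14, Aug 17, Aug 18, skipping weekends) brings us to Tuesday, August 18, 2026, which is the last day of the notice period.
Adding 15 calendar days to August 18, 2026 gives September 2, 2026, which is the date acceleration becomes effective.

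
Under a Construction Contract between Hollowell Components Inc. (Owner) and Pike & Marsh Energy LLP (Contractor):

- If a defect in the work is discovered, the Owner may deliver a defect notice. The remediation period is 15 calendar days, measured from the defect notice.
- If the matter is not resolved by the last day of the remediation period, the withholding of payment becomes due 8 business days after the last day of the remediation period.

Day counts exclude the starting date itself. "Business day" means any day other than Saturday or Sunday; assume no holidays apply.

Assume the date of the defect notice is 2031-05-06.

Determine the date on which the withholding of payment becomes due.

2031-06-02

Adding 15 calendar days to 2031-05-06 gives 2031-05-21, which is the last day of the remediation period.
From Wednesday, 2031-05-21, 8 business days (May 22, May 23, May 26, May 27, May 28, May 29, May 30, Jun 2, skipping weekends) brings us to Monday, 2031-06-02, which is the date on which the withholding of payment becomes due.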